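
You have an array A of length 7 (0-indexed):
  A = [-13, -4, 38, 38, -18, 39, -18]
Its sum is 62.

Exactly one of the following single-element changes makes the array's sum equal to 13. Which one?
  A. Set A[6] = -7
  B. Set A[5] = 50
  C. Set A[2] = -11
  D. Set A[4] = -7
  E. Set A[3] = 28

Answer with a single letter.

Option A: A[6] -18->-7, delta=11, new_sum=62+(11)=73
Option B: A[5] 39->50, delta=11, new_sum=62+(11)=73
Option C: A[2] 38->-11, delta=-49, new_sum=62+(-49)=13 <-- matches target
Option D: A[4] -18->-7, delta=11, new_sum=62+(11)=73
Option E: A[3] 38->28, delta=-10, new_sum=62+(-10)=52

Answer: C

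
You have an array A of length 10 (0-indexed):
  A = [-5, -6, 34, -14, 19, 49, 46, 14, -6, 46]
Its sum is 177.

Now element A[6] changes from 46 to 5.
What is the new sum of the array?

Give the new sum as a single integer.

Answer: 136

Derivation:
Old value at index 6: 46
New value at index 6: 5
Delta = 5 - 46 = -41
New sum = old_sum + delta = 177 + (-41) = 136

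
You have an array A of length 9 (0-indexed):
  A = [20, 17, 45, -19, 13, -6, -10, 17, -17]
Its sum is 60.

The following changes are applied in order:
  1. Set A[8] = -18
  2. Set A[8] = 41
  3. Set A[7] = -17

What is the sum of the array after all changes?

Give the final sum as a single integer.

Initial sum: 60
Change 1: A[8] -17 -> -18, delta = -1, sum = 59
Change 2: A[8] -18 -> 41, delta = 59, sum = 118
Change 3: A[7] 17 -> -17, delta = -34, sum = 84

Answer: 84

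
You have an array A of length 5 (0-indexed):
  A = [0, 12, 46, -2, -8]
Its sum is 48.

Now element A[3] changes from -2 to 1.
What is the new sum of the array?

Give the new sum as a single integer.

Answer: 51

Derivation:
Old value at index 3: -2
New value at index 3: 1
Delta = 1 - -2 = 3
New sum = old_sum + delta = 48 + (3) = 51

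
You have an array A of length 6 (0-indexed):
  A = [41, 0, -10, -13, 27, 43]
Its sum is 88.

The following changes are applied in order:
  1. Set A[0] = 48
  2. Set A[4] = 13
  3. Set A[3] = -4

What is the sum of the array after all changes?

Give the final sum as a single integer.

Initial sum: 88
Change 1: A[0] 41 -> 48, delta = 7, sum = 95
Change 2: A[4] 27 -> 13, delta = -14, sum = 81
Change 3: A[3] -13 -> -4, delta = 9, sum = 90

Answer: 90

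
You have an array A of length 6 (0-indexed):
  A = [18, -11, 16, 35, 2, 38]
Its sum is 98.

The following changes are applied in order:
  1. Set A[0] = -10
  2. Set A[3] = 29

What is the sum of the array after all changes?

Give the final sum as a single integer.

Answer: 64

Derivation:
Initial sum: 98
Change 1: A[0] 18 -> -10, delta = -28, sum = 70
Change 2: A[3] 35 -> 29, delta = -6, sum = 64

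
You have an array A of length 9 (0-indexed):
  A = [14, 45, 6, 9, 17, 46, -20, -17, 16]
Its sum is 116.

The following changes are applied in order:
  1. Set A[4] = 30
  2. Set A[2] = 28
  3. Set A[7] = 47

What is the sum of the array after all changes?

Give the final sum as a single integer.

Answer: 215

Derivation:
Initial sum: 116
Change 1: A[4] 17 -> 30, delta = 13, sum = 129
Change 2: A[2] 6 -> 28, delta = 22, sum = 151
Change 3: A[7] -17 -> 47, delta = 64, sum = 215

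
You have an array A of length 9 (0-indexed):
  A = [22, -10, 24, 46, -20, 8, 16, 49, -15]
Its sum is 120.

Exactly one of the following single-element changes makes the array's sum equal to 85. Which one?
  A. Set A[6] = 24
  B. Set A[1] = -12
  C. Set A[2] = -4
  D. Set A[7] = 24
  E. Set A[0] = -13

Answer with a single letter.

Answer: E

Derivation:
Option A: A[6] 16->24, delta=8, new_sum=120+(8)=128
Option B: A[1] -10->-12, delta=-2, new_sum=120+(-2)=118
Option C: A[2] 24->-4, delta=-28, new_sum=120+(-28)=92
Option D: A[7] 49->24, delta=-25, new_sum=120+(-25)=95
Option E: A[0] 22->-13, delta=-35, new_sum=120+(-35)=85 <-- matches target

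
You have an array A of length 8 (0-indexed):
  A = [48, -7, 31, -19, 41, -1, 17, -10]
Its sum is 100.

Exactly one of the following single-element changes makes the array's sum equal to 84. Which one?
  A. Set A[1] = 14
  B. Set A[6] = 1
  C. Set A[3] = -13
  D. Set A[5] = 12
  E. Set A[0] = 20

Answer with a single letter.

Answer: B

Derivation:
Option A: A[1] -7->14, delta=21, new_sum=100+(21)=121
Option B: A[6] 17->1, delta=-16, new_sum=100+(-16)=84 <-- matches target
Option C: A[3] -19->-13, delta=6, new_sum=100+(6)=106
Option D: A[5] -1->12, delta=13, new_sum=100+(13)=113
Option E: A[0] 48->20, delta=-28, new_sum=100+(-28)=72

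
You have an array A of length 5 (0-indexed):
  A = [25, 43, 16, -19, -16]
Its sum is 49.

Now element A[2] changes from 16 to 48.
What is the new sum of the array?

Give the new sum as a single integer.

Answer: 81

Derivation:
Old value at index 2: 16
New value at index 2: 48
Delta = 48 - 16 = 32
New sum = old_sum + delta = 49 + (32) = 81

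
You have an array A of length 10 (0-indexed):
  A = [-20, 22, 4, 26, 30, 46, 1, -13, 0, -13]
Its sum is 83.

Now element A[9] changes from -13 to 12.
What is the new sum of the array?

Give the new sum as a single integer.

Old value at index 9: -13
New value at index 9: 12
Delta = 12 - -13 = 25
New sum = old_sum + delta = 83 + (25) = 108

Answer: 108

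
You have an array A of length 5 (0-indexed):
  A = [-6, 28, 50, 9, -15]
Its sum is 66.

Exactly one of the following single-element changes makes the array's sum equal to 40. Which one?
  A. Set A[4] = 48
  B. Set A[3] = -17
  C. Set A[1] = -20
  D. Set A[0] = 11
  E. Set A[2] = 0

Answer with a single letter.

Option A: A[4] -15->48, delta=63, new_sum=66+(63)=129
Option B: A[3] 9->-17, delta=-26, new_sum=66+(-26)=40 <-- matches target
Option C: A[1] 28->-20, delta=-48, new_sum=66+(-48)=18
Option D: A[0] -6->11, delta=17, new_sum=66+(17)=83
Option E: A[2] 50->0, delta=-50, new_sum=66+(-50)=16

Answer: B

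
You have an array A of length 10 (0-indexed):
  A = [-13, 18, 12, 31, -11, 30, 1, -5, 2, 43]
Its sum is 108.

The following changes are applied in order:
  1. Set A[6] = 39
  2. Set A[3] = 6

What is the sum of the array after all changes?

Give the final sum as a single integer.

Initial sum: 108
Change 1: A[6] 1 -> 39, delta = 38, sum = 146
Change 2: A[3] 31 -> 6, delta = -25, sum = 121

Answer: 121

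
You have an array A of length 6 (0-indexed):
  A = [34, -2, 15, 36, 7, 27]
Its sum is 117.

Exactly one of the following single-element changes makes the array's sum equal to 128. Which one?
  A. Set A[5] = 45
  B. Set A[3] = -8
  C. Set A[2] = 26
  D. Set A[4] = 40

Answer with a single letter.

Option A: A[5] 27->45, delta=18, new_sum=117+(18)=135
Option B: A[3] 36->-8, delta=-44, new_sum=117+(-44)=73
Option C: A[2] 15->26, delta=11, new_sum=117+(11)=128 <-- matches target
Option D: A[4] 7->40, delta=33, new_sum=117+(33)=150

Answer: C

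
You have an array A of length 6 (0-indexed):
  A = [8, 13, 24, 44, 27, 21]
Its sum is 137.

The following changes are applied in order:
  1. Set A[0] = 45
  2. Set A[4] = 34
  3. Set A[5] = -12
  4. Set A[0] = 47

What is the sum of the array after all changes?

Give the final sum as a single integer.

Answer: 150

Derivation:
Initial sum: 137
Change 1: A[0] 8 -> 45, delta = 37, sum = 174
Change 2: A[4] 27 -> 34, delta = 7, sum = 181
Change 3: A[5] 21 -> -12, delta = -33, sum = 148
Change 4: A[0] 45 -> 47, delta = 2, sum = 150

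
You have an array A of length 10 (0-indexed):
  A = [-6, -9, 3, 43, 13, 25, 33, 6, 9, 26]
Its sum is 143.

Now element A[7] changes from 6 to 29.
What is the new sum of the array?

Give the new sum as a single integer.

Old value at index 7: 6
New value at index 7: 29
Delta = 29 - 6 = 23
New sum = old_sum + delta = 143 + (23) = 166

Answer: 166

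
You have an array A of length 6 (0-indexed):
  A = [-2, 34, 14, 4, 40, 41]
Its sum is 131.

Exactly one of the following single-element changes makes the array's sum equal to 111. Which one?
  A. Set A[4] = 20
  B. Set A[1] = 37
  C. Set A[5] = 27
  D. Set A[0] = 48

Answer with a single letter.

Answer: A

Derivation:
Option A: A[4] 40->20, delta=-20, new_sum=131+(-20)=111 <-- matches target
Option B: A[1] 34->37, delta=3, new_sum=131+(3)=134
Option C: A[5] 41->27, delta=-14, new_sum=131+(-14)=117
Option D: A[0] -2->48, delta=50, new_sum=131+(50)=181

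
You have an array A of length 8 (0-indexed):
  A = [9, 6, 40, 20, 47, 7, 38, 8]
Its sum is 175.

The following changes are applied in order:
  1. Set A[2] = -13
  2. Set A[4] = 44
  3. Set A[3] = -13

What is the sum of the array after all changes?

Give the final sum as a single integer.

Initial sum: 175
Change 1: A[2] 40 -> -13, delta = -53, sum = 122
Change 2: A[4] 47 -> 44, delta = -3, sum = 119
Change 3: A[3] 20 -> -13, delta = -33, sum = 86

Answer: 86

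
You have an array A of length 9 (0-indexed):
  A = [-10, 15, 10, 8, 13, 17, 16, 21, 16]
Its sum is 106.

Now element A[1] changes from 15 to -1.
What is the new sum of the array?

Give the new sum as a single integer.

Old value at index 1: 15
New value at index 1: -1
Delta = -1 - 15 = -16
New sum = old_sum + delta = 106 + (-16) = 90

Answer: 90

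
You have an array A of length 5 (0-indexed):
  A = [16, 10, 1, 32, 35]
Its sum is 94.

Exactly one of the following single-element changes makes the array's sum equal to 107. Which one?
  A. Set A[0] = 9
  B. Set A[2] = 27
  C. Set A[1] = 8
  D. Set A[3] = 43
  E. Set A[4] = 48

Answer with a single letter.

Answer: E

Derivation:
Option A: A[0] 16->9, delta=-7, new_sum=94+(-7)=87
Option B: A[2] 1->27, delta=26, new_sum=94+(26)=120
Option C: A[1] 10->8, delta=-2, new_sum=94+(-2)=92
Option D: A[3] 32->43, delta=11, new_sum=94+(11)=105
Option E: A[4] 35->48, delta=13, new_sum=94+(13)=107 <-- matches target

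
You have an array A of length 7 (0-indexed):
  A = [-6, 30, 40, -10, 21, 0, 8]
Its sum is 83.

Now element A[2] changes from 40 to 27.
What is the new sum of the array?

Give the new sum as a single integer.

Answer: 70

Derivation:
Old value at index 2: 40
New value at index 2: 27
Delta = 27 - 40 = -13
New sum = old_sum + delta = 83 + (-13) = 70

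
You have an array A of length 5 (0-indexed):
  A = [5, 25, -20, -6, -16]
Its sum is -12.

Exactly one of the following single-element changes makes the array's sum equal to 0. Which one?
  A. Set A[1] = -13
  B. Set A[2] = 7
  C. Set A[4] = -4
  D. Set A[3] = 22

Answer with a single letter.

Option A: A[1] 25->-13, delta=-38, new_sum=-12+(-38)=-50
Option B: A[2] -20->7, delta=27, new_sum=-12+(27)=15
Option C: A[4] -16->-4, delta=12, new_sum=-12+(12)=0 <-- matches target
Option D: A[3] -6->22, delta=28, new_sum=-12+(28)=16

Answer: C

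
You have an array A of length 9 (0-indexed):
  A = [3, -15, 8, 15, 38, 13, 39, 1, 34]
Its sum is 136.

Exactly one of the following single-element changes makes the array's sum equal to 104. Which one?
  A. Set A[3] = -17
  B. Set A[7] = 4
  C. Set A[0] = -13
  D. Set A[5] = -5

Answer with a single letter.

Answer: A

Derivation:
Option A: A[3] 15->-17, delta=-32, new_sum=136+(-32)=104 <-- matches target
Option B: A[7] 1->4, delta=3, new_sum=136+(3)=139
Option C: A[0] 3->-13, delta=-16, new_sum=136+(-16)=120
Option D: A[5] 13->-5, delta=-18, new_sum=136+(-18)=118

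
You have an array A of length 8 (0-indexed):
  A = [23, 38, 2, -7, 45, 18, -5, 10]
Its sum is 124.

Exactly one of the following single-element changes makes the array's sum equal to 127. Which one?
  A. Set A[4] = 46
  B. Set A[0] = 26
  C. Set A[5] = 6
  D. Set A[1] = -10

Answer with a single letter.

Answer: B

Derivation:
Option A: A[4] 45->46, delta=1, new_sum=124+(1)=125
Option B: A[0] 23->26, delta=3, new_sum=124+(3)=127 <-- matches target
Option C: A[5] 18->6, delta=-12, new_sum=124+(-12)=112
Option D: A[1] 38->-10, delta=-48, new_sum=124+(-48)=76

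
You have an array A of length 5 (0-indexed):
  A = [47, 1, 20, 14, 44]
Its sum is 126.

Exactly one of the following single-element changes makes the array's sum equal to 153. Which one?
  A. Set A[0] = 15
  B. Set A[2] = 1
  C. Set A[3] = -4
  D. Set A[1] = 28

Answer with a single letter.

Answer: D

Derivation:
Option A: A[0] 47->15, delta=-32, new_sum=126+(-32)=94
Option B: A[2] 20->1, delta=-19, new_sum=126+(-19)=107
Option C: A[3] 14->-4, delta=-18, new_sum=126+(-18)=108
Option D: A[1] 1->28, delta=27, new_sum=126+(27)=153 <-- matches target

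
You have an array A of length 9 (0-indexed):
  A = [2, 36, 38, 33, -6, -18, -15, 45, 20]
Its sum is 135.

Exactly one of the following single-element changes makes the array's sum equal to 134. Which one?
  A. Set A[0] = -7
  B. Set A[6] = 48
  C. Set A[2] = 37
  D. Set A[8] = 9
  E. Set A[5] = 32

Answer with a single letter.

Option A: A[0] 2->-7, delta=-9, new_sum=135+(-9)=126
Option B: A[6] -15->48, delta=63, new_sum=135+(63)=198
Option C: A[2] 38->37, delta=-1, new_sum=135+(-1)=134 <-- matches target
Option D: A[8] 20->9, delta=-11, new_sum=135+(-11)=124
Option E: A[5] -18->32, delta=50, new_sum=135+(50)=185

Answer: C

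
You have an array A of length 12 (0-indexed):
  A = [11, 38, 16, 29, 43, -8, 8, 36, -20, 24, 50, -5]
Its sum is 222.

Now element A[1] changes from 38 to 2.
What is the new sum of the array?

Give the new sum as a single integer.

Old value at index 1: 38
New value at index 1: 2
Delta = 2 - 38 = -36
New sum = old_sum + delta = 222 + (-36) = 186

Answer: 186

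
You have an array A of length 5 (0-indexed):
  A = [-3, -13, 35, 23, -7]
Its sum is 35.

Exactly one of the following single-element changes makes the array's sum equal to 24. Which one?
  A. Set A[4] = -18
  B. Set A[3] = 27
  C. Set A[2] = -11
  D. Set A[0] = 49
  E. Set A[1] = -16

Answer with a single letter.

Option A: A[4] -7->-18, delta=-11, new_sum=35+(-11)=24 <-- matches target
Option B: A[3] 23->27, delta=4, new_sum=35+(4)=39
Option C: A[2] 35->-11, delta=-46, new_sum=35+(-46)=-11
Option D: A[0] -3->49, delta=52, new_sum=35+(52)=87
Option E: A[1] -13->-16, delta=-3, new_sum=35+(-3)=32

Answer: A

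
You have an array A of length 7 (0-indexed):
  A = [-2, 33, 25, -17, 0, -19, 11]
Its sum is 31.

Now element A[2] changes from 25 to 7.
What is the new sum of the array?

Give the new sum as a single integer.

Old value at index 2: 25
New value at index 2: 7
Delta = 7 - 25 = -18
New sum = old_sum + delta = 31 + (-18) = 13

Answer: 13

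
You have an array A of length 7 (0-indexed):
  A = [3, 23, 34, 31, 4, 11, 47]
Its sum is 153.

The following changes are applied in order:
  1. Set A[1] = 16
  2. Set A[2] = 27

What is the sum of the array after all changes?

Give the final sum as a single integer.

Answer: 139

Derivation:
Initial sum: 153
Change 1: A[1] 23 -> 16, delta = -7, sum = 146
Change 2: A[2] 34 -> 27, delta = -7, sum = 139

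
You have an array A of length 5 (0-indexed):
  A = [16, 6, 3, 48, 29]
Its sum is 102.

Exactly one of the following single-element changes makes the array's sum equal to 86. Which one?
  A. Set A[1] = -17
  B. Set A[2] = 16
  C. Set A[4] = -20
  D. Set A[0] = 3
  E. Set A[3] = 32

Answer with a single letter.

Option A: A[1] 6->-17, delta=-23, new_sum=102+(-23)=79
Option B: A[2] 3->16, delta=13, new_sum=102+(13)=115
Option C: A[4] 29->-20, delta=-49, new_sum=102+(-49)=53
Option D: A[0] 16->3, delta=-13, new_sum=102+(-13)=89
Option E: A[3] 48->32, delta=-16, new_sum=102+(-16)=86 <-- matches target

Answer: E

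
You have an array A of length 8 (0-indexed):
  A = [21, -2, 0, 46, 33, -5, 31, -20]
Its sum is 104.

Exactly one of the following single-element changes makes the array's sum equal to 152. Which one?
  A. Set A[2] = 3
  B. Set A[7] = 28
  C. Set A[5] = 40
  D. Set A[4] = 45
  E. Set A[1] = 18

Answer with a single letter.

Option A: A[2] 0->3, delta=3, new_sum=104+(3)=107
Option B: A[7] -20->28, delta=48, new_sum=104+(48)=152 <-- matches target
Option C: A[5] -5->40, delta=45, new_sum=104+(45)=149
Option D: A[4] 33->45, delta=12, new_sum=104+(12)=116
Option E: A[1] -2->18, delta=20, new_sum=104+(20)=124

Answer: B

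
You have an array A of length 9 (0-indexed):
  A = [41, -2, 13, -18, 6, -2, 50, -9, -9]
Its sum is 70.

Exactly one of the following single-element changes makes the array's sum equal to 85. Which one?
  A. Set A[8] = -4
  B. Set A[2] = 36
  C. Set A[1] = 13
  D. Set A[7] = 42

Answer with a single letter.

Answer: C

Derivation:
Option A: A[8] -9->-4, delta=5, new_sum=70+(5)=75
Option B: A[2] 13->36, delta=23, new_sum=70+(23)=93
Option C: A[1] -2->13, delta=15, new_sum=70+(15)=85 <-- matches target
Option D: A[7] -9->42, delta=51, new_sum=70+(51)=121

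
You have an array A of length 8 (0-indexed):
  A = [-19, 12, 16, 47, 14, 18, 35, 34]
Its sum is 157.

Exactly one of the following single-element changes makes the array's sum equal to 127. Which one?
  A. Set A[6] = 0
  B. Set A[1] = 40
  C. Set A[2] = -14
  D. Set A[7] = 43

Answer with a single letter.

Option A: A[6] 35->0, delta=-35, new_sum=157+(-35)=122
Option B: A[1] 12->40, delta=28, new_sum=157+(28)=185
Option C: A[2] 16->-14, delta=-30, new_sum=157+(-30)=127 <-- matches target
Option D: A[7] 34->43, delta=9, new_sum=157+(9)=166

Answer: C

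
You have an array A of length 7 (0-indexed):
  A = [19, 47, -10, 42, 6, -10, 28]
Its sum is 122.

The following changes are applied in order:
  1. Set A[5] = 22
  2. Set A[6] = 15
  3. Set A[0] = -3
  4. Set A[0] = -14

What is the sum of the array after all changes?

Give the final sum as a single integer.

Initial sum: 122
Change 1: A[5] -10 -> 22, delta = 32, sum = 154
Change 2: A[6] 28 -> 15, delta = -13, sum = 141
Change 3: A[0] 19 -> -3, delta = -22, sum = 119
Change 4: A[0] -3 -> -14, delta = -11, sum = 108

Answer: 108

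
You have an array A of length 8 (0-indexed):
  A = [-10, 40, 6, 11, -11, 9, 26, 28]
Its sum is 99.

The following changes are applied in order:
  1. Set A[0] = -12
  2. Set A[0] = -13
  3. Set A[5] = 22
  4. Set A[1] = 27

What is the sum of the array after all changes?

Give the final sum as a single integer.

Initial sum: 99
Change 1: A[0] -10 -> -12, delta = -2, sum = 97
Change 2: A[0] -12 -> -13, delta = -1, sum = 96
Change 3: A[5] 9 -> 22, delta = 13, sum = 109
Change 4: A[1] 40 -> 27, delta = -13, sum = 96

Answer: 96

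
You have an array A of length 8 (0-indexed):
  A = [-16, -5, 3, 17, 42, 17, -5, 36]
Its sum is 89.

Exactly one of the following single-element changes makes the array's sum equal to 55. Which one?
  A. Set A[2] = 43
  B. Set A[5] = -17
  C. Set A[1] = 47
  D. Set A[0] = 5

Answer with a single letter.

Option A: A[2] 3->43, delta=40, new_sum=89+(40)=129
Option B: A[5] 17->-17, delta=-34, new_sum=89+(-34)=55 <-- matches target
Option C: A[1] -5->47, delta=52, new_sum=89+(52)=141
Option D: A[0] -16->5, delta=21, new_sum=89+(21)=110

Answer: B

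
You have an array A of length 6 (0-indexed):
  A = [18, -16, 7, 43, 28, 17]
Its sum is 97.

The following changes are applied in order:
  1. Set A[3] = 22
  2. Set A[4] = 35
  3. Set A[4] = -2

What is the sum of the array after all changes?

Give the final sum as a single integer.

Answer: 46

Derivation:
Initial sum: 97
Change 1: A[3] 43 -> 22, delta = -21, sum = 76
Change 2: A[4] 28 -> 35, delta = 7, sum = 83
Change 3: A[4] 35 -> -2, delta = -37, sum = 46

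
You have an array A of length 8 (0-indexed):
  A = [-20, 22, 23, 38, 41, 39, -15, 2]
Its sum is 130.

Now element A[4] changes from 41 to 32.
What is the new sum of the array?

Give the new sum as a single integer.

Old value at index 4: 41
New value at index 4: 32
Delta = 32 - 41 = -9
New sum = old_sum + delta = 130 + (-9) = 121

Answer: 121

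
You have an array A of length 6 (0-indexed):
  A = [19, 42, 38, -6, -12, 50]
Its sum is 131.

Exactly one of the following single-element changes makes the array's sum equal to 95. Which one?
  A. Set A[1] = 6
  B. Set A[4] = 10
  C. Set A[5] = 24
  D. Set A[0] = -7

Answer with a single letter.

Answer: A

Derivation:
Option A: A[1] 42->6, delta=-36, new_sum=131+(-36)=95 <-- matches target
Option B: A[4] -12->10, delta=22, new_sum=131+(22)=153
Option C: A[5] 50->24, delta=-26, new_sum=131+(-26)=105
Option D: A[0] 19->-7, delta=-26, new_sum=131+(-26)=105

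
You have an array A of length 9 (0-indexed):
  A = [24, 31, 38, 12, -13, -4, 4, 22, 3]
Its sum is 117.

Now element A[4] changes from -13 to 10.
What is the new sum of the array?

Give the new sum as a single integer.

Answer: 140

Derivation:
Old value at index 4: -13
New value at index 4: 10
Delta = 10 - -13 = 23
New sum = old_sum + delta = 117 + (23) = 140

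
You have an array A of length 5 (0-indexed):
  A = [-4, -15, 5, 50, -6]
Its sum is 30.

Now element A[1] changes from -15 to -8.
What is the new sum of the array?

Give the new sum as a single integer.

Answer: 37

Derivation:
Old value at index 1: -15
New value at index 1: -8
Delta = -8 - -15 = 7
New sum = old_sum + delta = 30 + (7) = 37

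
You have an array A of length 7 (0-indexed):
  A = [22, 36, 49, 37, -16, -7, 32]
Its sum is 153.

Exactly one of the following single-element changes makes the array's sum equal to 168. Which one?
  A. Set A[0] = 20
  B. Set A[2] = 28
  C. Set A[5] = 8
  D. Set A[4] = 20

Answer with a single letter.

Answer: C

Derivation:
Option A: A[0] 22->20, delta=-2, new_sum=153+(-2)=151
Option B: A[2] 49->28, delta=-21, new_sum=153+(-21)=132
Option C: A[5] -7->8, delta=15, new_sum=153+(15)=168 <-- matches target
Option D: A[4] -16->20, delta=36, new_sum=153+(36)=189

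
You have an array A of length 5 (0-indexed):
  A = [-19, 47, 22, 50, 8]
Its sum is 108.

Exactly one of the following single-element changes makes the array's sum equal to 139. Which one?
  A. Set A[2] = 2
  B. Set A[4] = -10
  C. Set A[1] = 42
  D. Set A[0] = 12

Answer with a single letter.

Option A: A[2] 22->2, delta=-20, new_sum=108+(-20)=88
Option B: A[4] 8->-10, delta=-18, new_sum=108+(-18)=90
Option C: A[1] 47->42, delta=-5, new_sum=108+(-5)=103
Option D: A[0] -19->12, delta=31, new_sum=108+(31)=139 <-- matches target

Answer: D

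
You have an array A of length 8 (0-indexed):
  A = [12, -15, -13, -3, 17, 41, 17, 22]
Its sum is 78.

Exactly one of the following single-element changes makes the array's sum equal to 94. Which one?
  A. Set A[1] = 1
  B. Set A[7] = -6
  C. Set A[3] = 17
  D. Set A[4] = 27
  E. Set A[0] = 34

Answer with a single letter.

Answer: A

Derivation:
Option A: A[1] -15->1, delta=16, new_sum=78+(16)=94 <-- matches target
Option B: A[7] 22->-6, delta=-28, new_sum=78+(-28)=50
Option C: A[3] -3->17, delta=20, new_sum=78+(20)=98
Option D: A[4] 17->27, delta=10, new_sum=78+(10)=88
Option E: A[0] 12->34, delta=22, new_sum=78+(22)=100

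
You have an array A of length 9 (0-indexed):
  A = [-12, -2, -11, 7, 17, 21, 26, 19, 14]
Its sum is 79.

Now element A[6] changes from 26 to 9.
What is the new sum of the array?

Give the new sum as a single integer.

Old value at index 6: 26
New value at index 6: 9
Delta = 9 - 26 = -17
New sum = old_sum + delta = 79 + (-17) = 62

Answer: 62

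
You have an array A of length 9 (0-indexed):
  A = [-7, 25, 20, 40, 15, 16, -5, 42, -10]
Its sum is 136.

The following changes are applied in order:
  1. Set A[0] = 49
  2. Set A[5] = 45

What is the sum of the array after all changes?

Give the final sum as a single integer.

Initial sum: 136
Change 1: A[0] -7 -> 49, delta = 56, sum = 192
Change 2: A[5] 16 -> 45, delta = 29, sum = 221

Answer: 221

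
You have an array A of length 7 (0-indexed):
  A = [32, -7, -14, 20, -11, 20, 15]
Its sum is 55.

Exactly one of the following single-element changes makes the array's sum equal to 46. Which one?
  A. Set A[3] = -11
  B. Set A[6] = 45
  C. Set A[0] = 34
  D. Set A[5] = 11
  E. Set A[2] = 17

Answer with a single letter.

Option A: A[3] 20->-11, delta=-31, new_sum=55+(-31)=24
Option B: A[6] 15->45, delta=30, new_sum=55+(30)=85
Option C: A[0] 32->34, delta=2, new_sum=55+(2)=57
Option D: A[5] 20->11, delta=-9, new_sum=55+(-9)=46 <-- matches target
Option E: A[2] -14->17, delta=31, new_sum=55+(31)=86

Answer: D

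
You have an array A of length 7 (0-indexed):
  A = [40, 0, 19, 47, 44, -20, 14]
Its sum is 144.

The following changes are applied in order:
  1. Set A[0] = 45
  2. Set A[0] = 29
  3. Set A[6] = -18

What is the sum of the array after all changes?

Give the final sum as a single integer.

Initial sum: 144
Change 1: A[0] 40 -> 45, delta = 5, sum = 149
Change 2: A[0] 45 -> 29, delta = -16, sum = 133
Change 3: A[6] 14 -> -18, delta = -32, sum = 101

Answer: 101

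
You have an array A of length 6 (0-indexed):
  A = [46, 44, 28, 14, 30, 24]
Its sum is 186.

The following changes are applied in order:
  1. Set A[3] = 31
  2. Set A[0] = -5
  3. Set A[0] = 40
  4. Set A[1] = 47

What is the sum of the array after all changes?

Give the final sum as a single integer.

Answer: 200

Derivation:
Initial sum: 186
Change 1: A[3] 14 -> 31, delta = 17, sum = 203
Change 2: A[0] 46 -> -5, delta = -51, sum = 152
Change 3: A[0] -5 -> 40, delta = 45, sum = 197
Change 4: A[1] 44 -> 47, delta = 3, sum = 200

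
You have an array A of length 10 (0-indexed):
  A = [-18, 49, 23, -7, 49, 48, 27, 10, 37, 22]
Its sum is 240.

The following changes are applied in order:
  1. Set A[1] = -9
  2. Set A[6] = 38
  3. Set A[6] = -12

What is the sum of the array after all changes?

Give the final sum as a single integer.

Answer: 143

Derivation:
Initial sum: 240
Change 1: A[1] 49 -> -9, delta = -58, sum = 182
Change 2: A[6] 27 -> 38, delta = 11, sum = 193
Change 3: A[6] 38 -> -12, delta = -50, sum = 143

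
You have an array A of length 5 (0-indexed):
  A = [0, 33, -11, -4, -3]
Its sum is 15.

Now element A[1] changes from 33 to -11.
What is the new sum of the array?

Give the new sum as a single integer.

Answer: -29

Derivation:
Old value at index 1: 33
New value at index 1: -11
Delta = -11 - 33 = -44
New sum = old_sum + delta = 15 + (-44) = -29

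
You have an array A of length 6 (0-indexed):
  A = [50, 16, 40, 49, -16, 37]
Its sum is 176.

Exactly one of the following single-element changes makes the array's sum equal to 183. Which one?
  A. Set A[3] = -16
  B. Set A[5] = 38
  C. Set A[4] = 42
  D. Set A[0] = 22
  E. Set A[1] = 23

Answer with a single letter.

Option A: A[3] 49->-16, delta=-65, new_sum=176+(-65)=111
Option B: A[5] 37->38, delta=1, new_sum=176+(1)=177
Option C: A[4] -16->42, delta=58, new_sum=176+(58)=234
Option D: A[0] 50->22, delta=-28, new_sum=176+(-28)=148
Option E: A[1] 16->23, delta=7, new_sum=176+(7)=183 <-- matches target

Answer: E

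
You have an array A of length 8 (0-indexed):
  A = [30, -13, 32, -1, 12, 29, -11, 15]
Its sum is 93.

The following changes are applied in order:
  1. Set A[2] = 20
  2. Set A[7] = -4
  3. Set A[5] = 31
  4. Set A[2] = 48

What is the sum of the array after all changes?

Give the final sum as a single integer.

Answer: 92

Derivation:
Initial sum: 93
Change 1: A[2] 32 -> 20, delta = -12, sum = 81
Change 2: A[7] 15 -> -4, delta = -19, sum = 62
Change 3: A[5] 29 -> 31, delta = 2, sum = 64
Change 4: A[2] 20 -> 48, delta = 28, sum = 92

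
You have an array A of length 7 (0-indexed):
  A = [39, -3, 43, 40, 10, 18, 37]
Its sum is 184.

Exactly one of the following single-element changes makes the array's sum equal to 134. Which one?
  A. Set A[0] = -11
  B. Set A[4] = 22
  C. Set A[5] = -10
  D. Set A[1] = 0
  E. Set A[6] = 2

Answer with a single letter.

Option A: A[0] 39->-11, delta=-50, new_sum=184+(-50)=134 <-- matches target
Option B: A[4] 10->22, delta=12, new_sum=184+(12)=196
Option C: A[5] 18->-10, delta=-28, new_sum=184+(-28)=156
Option D: A[1] -3->0, delta=3, new_sum=184+(3)=187
Option E: A[6] 37->2, delta=-35, new_sum=184+(-35)=149

Answer: A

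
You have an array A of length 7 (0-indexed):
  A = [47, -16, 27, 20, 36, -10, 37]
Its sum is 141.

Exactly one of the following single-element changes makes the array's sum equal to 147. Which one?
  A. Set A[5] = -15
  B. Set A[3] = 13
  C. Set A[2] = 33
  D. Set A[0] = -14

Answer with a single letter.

Option A: A[5] -10->-15, delta=-5, new_sum=141+(-5)=136
Option B: A[3] 20->13, delta=-7, new_sum=141+(-7)=134
Option C: A[2] 27->33, delta=6, new_sum=141+(6)=147 <-- matches target
Option D: A[0] 47->-14, delta=-61, new_sum=141+(-61)=80

Answer: C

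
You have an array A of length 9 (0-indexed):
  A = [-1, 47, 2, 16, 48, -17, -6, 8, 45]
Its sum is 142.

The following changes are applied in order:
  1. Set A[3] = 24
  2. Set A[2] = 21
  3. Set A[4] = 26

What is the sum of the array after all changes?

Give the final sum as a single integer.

Answer: 147

Derivation:
Initial sum: 142
Change 1: A[3] 16 -> 24, delta = 8, sum = 150
Change 2: A[2] 2 -> 21, delta = 19, sum = 169
Change 3: A[4] 48 -> 26, delta = -22, sum = 147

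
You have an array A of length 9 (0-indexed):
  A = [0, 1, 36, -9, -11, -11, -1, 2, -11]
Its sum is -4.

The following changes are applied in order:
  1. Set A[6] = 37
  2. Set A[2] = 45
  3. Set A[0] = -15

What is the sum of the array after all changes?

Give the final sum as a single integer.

Answer: 28

Derivation:
Initial sum: -4
Change 1: A[6] -1 -> 37, delta = 38, sum = 34
Change 2: A[2] 36 -> 45, delta = 9, sum = 43
Change 3: A[0] 0 -> -15, delta = -15, sum = 28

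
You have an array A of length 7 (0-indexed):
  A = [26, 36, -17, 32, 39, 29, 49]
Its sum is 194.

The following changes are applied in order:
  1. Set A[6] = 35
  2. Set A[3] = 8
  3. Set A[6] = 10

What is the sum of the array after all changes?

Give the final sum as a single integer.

Answer: 131

Derivation:
Initial sum: 194
Change 1: A[6] 49 -> 35, delta = -14, sum = 180
Change 2: A[3] 32 -> 8, delta = -24, sum = 156
Change 3: A[6] 35 -> 10, delta = -25, sum = 131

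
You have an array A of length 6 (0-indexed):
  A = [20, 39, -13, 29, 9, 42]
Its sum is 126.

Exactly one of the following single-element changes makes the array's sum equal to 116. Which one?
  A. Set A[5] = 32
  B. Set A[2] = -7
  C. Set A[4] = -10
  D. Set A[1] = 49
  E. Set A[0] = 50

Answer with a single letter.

Answer: A

Derivation:
Option A: A[5] 42->32, delta=-10, new_sum=126+(-10)=116 <-- matches target
Option B: A[2] -13->-7, delta=6, new_sum=126+(6)=132
Option C: A[4] 9->-10, delta=-19, new_sum=126+(-19)=107
Option D: A[1] 39->49, delta=10, new_sum=126+(10)=136
Option E: A[0] 20->50, delta=30, new_sum=126+(30)=156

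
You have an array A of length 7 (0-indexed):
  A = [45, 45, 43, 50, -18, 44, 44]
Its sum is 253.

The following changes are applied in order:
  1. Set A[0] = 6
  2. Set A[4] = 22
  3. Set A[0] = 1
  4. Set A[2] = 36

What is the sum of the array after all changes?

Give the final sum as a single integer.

Answer: 242

Derivation:
Initial sum: 253
Change 1: A[0] 45 -> 6, delta = -39, sum = 214
Change 2: A[4] -18 -> 22, delta = 40, sum = 254
Change 3: A[0] 6 -> 1, delta = -5, sum = 249
Change 4: A[2] 43 -> 36, delta = -7, sum = 242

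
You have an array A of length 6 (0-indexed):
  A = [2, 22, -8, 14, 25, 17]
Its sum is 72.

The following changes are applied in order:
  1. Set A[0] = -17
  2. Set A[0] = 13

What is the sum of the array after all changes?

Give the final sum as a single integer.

Initial sum: 72
Change 1: A[0] 2 -> -17, delta = -19, sum = 53
Change 2: A[0] -17 -> 13, delta = 30, sum = 83

Answer: 83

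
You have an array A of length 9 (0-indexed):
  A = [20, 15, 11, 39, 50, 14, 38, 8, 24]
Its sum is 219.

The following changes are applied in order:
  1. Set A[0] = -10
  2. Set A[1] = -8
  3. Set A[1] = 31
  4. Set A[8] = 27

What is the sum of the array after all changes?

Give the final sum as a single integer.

Answer: 208

Derivation:
Initial sum: 219
Change 1: A[0] 20 -> -10, delta = -30, sum = 189
Change 2: A[1] 15 -> -8, delta = -23, sum = 166
Change 3: A[1] -8 -> 31, delta = 39, sum = 205
Change 4: A[8] 24 -> 27, delta = 3, sum = 208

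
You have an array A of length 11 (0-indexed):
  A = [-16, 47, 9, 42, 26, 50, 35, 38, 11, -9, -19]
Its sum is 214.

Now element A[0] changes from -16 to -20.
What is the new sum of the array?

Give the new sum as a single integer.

Old value at index 0: -16
New value at index 0: -20
Delta = -20 - -16 = -4
New sum = old_sum + delta = 214 + (-4) = 210

Answer: 210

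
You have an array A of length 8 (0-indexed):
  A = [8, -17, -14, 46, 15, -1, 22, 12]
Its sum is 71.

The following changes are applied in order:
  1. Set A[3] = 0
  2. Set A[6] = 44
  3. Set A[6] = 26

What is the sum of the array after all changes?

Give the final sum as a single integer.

Answer: 29

Derivation:
Initial sum: 71
Change 1: A[3] 46 -> 0, delta = -46, sum = 25
Change 2: A[6] 22 -> 44, delta = 22, sum = 47
Change 3: A[6] 44 -> 26, delta = -18, sum = 29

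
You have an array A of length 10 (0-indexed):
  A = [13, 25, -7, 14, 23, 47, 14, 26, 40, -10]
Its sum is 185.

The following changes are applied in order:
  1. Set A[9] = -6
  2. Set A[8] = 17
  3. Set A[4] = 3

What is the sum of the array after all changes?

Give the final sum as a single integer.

Answer: 146

Derivation:
Initial sum: 185
Change 1: A[9] -10 -> -6, delta = 4, sum = 189
Change 2: A[8] 40 -> 17, delta = -23, sum = 166
Change 3: A[4] 23 -> 3, delta = -20, sum = 146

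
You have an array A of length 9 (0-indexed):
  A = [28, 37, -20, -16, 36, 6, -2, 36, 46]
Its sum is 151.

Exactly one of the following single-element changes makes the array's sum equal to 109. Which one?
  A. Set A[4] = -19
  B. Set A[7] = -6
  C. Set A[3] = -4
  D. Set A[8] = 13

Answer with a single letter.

Answer: B

Derivation:
Option A: A[4] 36->-19, delta=-55, new_sum=151+(-55)=96
Option B: A[7] 36->-6, delta=-42, new_sum=151+(-42)=109 <-- matches target
Option C: A[3] -16->-4, delta=12, new_sum=151+(12)=163
Option D: A[8] 46->13, delta=-33, new_sum=151+(-33)=118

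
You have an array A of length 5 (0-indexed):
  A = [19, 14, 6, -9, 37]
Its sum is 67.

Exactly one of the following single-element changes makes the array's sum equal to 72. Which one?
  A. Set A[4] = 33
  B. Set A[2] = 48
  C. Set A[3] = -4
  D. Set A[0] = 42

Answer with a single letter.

Answer: C

Derivation:
Option A: A[4] 37->33, delta=-4, new_sum=67+(-4)=63
Option B: A[2] 6->48, delta=42, new_sum=67+(42)=109
Option C: A[3] -9->-4, delta=5, new_sum=67+(5)=72 <-- matches target
Option D: A[0] 19->42, delta=23, new_sum=67+(23)=90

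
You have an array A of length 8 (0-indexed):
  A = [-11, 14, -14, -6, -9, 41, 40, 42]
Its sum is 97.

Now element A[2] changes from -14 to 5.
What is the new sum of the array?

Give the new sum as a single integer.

Old value at index 2: -14
New value at index 2: 5
Delta = 5 - -14 = 19
New sum = old_sum + delta = 97 + (19) = 116

Answer: 116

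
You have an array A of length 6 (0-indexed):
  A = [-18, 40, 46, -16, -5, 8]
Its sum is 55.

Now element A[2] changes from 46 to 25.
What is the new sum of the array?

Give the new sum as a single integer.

Answer: 34

Derivation:
Old value at index 2: 46
New value at index 2: 25
Delta = 25 - 46 = -21
New sum = old_sum + delta = 55 + (-21) = 34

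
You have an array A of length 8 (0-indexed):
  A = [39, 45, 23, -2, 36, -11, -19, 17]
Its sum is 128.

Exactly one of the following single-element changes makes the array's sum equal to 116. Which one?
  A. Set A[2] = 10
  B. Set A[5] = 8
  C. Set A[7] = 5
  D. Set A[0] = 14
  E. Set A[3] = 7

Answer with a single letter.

Option A: A[2] 23->10, delta=-13, new_sum=128+(-13)=115
Option B: A[5] -11->8, delta=19, new_sum=128+(19)=147
Option C: A[7] 17->5, delta=-12, new_sum=128+(-12)=116 <-- matches target
Option D: A[0] 39->14, delta=-25, new_sum=128+(-25)=103
Option E: A[3] -2->7, delta=9, new_sum=128+(9)=137

Answer: C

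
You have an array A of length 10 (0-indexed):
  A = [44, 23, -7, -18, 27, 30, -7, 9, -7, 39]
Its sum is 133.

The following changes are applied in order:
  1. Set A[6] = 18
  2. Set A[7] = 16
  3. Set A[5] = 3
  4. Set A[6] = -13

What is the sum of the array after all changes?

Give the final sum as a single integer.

Initial sum: 133
Change 1: A[6] -7 -> 18, delta = 25, sum = 158
Change 2: A[7] 9 -> 16, delta = 7, sum = 165
Change 3: A[5] 30 -> 3, delta = -27, sum = 138
Change 4: A[6] 18 -> -13, delta = -31, sum = 107

Answer: 107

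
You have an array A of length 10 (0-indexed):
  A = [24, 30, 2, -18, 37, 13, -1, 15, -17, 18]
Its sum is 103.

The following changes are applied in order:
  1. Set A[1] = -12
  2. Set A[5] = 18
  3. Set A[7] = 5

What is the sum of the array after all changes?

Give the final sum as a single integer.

Answer: 56

Derivation:
Initial sum: 103
Change 1: A[1] 30 -> -12, delta = -42, sum = 61
Change 2: A[5] 13 -> 18, delta = 5, sum = 66
Change 3: A[7] 15 -> 5, delta = -10, sum = 56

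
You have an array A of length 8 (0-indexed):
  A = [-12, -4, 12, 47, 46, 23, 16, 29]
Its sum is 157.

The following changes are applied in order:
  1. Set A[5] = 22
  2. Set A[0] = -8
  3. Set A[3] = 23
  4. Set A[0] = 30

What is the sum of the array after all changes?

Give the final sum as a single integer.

Answer: 174

Derivation:
Initial sum: 157
Change 1: A[5] 23 -> 22, delta = -1, sum = 156
Change 2: A[0] -12 -> -8, delta = 4, sum = 160
Change 3: A[3] 47 -> 23, delta = -24, sum = 136
Change 4: A[0] -8 -> 30, delta = 38, sum = 174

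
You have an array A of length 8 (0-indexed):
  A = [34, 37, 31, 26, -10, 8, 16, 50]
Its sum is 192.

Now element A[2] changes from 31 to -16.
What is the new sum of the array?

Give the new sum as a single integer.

Old value at index 2: 31
New value at index 2: -16
Delta = -16 - 31 = -47
New sum = old_sum + delta = 192 + (-47) = 145

Answer: 145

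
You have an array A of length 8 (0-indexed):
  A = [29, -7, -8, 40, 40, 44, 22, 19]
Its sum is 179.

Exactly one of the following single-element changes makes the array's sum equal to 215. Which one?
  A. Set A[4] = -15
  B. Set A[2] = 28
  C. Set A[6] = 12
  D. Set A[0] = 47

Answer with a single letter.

Answer: B

Derivation:
Option A: A[4] 40->-15, delta=-55, new_sum=179+(-55)=124
Option B: A[2] -8->28, delta=36, new_sum=179+(36)=215 <-- matches target
Option C: A[6] 22->12, delta=-10, new_sum=179+(-10)=169
Option D: A[0] 29->47, delta=18, new_sum=179+(18)=197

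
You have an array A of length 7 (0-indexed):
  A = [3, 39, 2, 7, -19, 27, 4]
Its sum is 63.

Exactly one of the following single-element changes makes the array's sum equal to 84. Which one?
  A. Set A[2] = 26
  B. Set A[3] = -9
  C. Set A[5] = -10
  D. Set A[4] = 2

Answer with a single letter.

Answer: D

Derivation:
Option A: A[2] 2->26, delta=24, new_sum=63+(24)=87
Option B: A[3] 7->-9, delta=-16, new_sum=63+(-16)=47
Option C: A[5] 27->-10, delta=-37, new_sum=63+(-37)=26
Option D: A[4] -19->2, delta=21, new_sum=63+(21)=84 <-- matches target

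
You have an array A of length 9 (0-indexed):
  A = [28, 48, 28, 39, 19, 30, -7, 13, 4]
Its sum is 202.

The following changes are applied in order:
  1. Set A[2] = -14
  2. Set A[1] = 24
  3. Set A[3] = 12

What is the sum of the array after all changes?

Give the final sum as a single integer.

Answer: 109

Derivation:
Initial sum: 202
Change 1: A[2] 28 -> -14, delta = -42, sum = 160
Change 2: A[1] 48 -> 24, delta = -24, sum = 136
Change 3: A[3] 39 -> 12, delta = -27, sum = 109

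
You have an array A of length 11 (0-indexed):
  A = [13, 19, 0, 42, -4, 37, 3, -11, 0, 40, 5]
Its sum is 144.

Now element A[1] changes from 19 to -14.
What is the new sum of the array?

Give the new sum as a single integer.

Answer: 111

Derivation:
Old value at index 1: 19
New value at index 1: -14
Delta = -14 - 19 = -33
New sum = old_sum + delta = 144 + (-33) = 111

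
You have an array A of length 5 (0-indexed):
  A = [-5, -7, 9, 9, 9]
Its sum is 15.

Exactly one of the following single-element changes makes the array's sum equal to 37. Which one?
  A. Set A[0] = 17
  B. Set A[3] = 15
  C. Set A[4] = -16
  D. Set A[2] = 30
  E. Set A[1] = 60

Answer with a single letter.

Answer: A

Derivation:
Option A: A[0] -5->17, delta=22, new_sum=15+(22)=37 <-- matches target
Option B: A[3] 9->15, delta=6, new_sum=15+(6)=21
Option C: A[4] 9->-16, delta=-25, new_sum=15+(-25)=-10
Option D: A[2] 9->30, delta=21, new_sum=15+(21)=36
Option E: A[1] -7->60, delta=67, new_sum=15+(67)=82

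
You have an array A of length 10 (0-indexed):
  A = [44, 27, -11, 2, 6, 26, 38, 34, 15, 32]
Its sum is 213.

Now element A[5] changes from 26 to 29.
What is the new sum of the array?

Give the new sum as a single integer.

Answer: 216

Derivation:
Old value at index 5: 26
New value at index 5: 29
Delta = 29 - 26 = 3
New sum = old_sum + delta = 213 + (3) = 216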